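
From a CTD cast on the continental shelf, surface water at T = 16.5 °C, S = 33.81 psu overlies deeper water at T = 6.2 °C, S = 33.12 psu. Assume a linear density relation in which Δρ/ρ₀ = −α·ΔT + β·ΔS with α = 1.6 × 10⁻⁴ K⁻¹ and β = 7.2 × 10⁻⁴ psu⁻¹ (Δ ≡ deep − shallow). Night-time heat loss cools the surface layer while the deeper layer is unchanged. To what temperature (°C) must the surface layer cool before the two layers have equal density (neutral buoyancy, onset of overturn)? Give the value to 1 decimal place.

9.3 °C

Neutral buoyancy requires Δρ = 0, i.e. −α(T_deep − T_surf′) + β(S_deep − S_surf) = 0.
T_surf′ = T_deep − (β/α)·ΔS = 6.2 − (7.2 × 10⁻⁴/1.6 × 10⁻⁴)·(-0.69) = 9.305 °C.
Cooling required: 16.5 − (9.305) = 7.195 °C.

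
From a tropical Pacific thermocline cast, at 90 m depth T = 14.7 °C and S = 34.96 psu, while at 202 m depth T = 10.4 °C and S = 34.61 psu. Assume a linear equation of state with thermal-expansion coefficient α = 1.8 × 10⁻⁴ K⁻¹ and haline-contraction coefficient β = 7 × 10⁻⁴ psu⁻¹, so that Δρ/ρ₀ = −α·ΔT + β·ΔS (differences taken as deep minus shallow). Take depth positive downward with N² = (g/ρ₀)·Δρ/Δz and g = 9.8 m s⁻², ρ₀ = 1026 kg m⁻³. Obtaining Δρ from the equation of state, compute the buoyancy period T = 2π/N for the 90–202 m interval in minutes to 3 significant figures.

15.4 min

ΔT = -4.3 K, ΔS = -0.35 psu (deep − shallow).
Δρ/ρ₀ = −αΔT + βΔS = 7.74 × 10⁻⁴ − 2.45 × 10⁻⁴ = 5.29 × 10⁻⁴, so Δρ ≈ 0.5428 kg m⁻³.
N² = (g/ρ₀)·Δρ/Δz = g·(Δρ/ρ₀)/Δz = 9.8 × 5.29 × 10⁻⁴ / 112 = 4.6288 × 10⁻⁵ s⁻².
N = √(4.6288 × 10⁻⁵) = 6.8035 × 10⁻³ rad s⁻¹ → T = 2π/N = 923.52 s = 15.392 min ≈ 15.4 min.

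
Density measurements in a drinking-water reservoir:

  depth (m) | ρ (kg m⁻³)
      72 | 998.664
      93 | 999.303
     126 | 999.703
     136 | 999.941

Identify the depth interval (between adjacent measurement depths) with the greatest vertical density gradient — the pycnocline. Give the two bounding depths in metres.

72–93 m

Compute the density gradient over each adjacent pair:
  72–93 m: Δρ/Δz = 0.639/21 = 0.030 kg m⁻⁴
  93–126 m: Δρ/Δz = 0.400/33 = 0.012 kg m⁻⁴
  126–136 m: Δρ/Δz = 0.238/10 = 0.024 kg m⁻⁴
The largest gradient is in the 72–93 m interval — the pycnocline.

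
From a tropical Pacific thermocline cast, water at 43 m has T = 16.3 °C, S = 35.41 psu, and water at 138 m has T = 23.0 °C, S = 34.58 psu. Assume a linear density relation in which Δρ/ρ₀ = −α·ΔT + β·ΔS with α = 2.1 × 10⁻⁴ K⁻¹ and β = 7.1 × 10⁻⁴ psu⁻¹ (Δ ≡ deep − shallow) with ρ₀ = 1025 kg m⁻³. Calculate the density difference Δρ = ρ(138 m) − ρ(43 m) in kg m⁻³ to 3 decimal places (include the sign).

-2.046 kg m⁻³

ΔT = +6.7 K, ΔS = -0.83 psu (deep − shallow).
Δρ/ρ₀ = −(2.1 × 10⁻⁴)(+6.7) + (7.1 × 10⁻⁴)(-0.83) = -1.9963 × 10⁻³.
Δρ = 1025 × (-1.9963 × 10⁻³) = -2.046 kg m⁻³.
Negative Δρ: lighter below, statically unstable.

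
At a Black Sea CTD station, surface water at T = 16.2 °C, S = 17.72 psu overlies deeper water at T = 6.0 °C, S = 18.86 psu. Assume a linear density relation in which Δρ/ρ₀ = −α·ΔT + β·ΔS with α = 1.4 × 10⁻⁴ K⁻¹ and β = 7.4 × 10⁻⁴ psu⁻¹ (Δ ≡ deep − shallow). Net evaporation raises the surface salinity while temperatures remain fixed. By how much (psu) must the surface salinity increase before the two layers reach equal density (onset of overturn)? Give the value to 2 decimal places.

Neutral buoyancy requires −α(T_deep − T_surf) + β(S_deep − S_surf′) = 0.
S_surf′ = S_deep − (α/β)·ΔT = 18.86 − (1.4 × 10⁻⁴/7.4 × 10⁻⁴)·(-10.2) = 20.7897 psu.
Increase required: 20.7897 − 17.72 = 3.0697 psu.

3.07 psu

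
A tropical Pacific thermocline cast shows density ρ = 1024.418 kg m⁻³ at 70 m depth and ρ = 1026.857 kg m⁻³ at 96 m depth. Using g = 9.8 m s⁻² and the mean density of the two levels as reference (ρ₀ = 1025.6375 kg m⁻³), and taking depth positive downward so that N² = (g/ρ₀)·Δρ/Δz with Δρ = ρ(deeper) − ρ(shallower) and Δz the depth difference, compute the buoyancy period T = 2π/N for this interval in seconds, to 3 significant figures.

210 s

Δρ = 1026.857 − 1024.418 = 2.439 kg m⁻³ over Δz = 96 − 70 = 26 m.
N² = (9.8/1025.6375) × (2.439/26) = 8.9634 × 10⁻⁴ s⁻².
N = √(8.9634 × 10⁻⁴) = 0.029939 rad s⁻¹, so T = 2π/N = 209.87 s ≈ 210 s.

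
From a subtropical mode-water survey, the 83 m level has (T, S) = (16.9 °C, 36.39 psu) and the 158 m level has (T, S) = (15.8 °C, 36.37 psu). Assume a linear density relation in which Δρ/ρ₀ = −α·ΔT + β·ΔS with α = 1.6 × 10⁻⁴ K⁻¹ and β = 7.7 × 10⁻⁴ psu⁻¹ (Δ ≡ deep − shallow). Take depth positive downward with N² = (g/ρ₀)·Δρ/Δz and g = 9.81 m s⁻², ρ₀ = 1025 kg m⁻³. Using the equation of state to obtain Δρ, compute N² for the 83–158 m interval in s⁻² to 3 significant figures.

2.10 × 10⁻⁵ s⁻²

ΔT = -1.1 K, ΔS = -0.02 psu (deep − shallow).
Δρ/ρ₀ = −αΔT + βΔS = 1.76 × 10⁻⁴ − 1.54 × 10⁻⁵ = 1.606 × 10⁻⁴, so Δρ ≈ 0.1646 kg m⁻³.
N² = (g/ρ₀)·Δρ/Δz = g·(Δρ/ρ₀)/Δz = 9.81 × 1.606 × 10⁻⁴ / 75 = 2.1006 × 10⁻⁵ s⁻² ≈ 2.10 × 10⁻⁵ s⁻².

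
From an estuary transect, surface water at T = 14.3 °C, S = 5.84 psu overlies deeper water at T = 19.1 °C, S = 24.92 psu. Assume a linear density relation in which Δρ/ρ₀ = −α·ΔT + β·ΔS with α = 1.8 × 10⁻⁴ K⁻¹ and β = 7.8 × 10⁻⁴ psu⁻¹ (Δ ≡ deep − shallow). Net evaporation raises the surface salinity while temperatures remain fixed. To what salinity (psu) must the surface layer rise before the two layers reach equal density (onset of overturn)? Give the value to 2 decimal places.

23.81 psu

Neutral buoyancy requires −α(T_deep − T_surf) + β(S_deep − S_surf′) = 0.
S_surf′ = S_deep − (α/β)·ΔT = 24.92 − (1.8 × 10⁻⁴/7.8 × 10⁻⁴)·(+4.8) = 23.8123 psu.
Increase required: 23.8123 − 5.84 = 17.9723 psu.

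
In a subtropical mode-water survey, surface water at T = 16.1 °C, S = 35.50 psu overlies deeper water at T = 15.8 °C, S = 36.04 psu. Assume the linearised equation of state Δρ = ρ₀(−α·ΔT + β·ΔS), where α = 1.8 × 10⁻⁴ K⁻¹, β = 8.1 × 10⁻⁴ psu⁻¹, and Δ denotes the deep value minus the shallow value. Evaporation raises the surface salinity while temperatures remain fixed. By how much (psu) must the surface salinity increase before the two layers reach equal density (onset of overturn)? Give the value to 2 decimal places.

0.61 psu

Neutral buoyancy requires −α(T_deep − T_surf) + β(S_deep − S_surf′) = 0.
S_surf′ = S_deep − (α/β)·ΔT = 36.04 − (1.8 × 10⁻⁴/8.1 × 10⁻⁴)·(-0.3) = 36.1067 psu.
Increase required: 36.1067 − 35.50 = 0.6067 psu.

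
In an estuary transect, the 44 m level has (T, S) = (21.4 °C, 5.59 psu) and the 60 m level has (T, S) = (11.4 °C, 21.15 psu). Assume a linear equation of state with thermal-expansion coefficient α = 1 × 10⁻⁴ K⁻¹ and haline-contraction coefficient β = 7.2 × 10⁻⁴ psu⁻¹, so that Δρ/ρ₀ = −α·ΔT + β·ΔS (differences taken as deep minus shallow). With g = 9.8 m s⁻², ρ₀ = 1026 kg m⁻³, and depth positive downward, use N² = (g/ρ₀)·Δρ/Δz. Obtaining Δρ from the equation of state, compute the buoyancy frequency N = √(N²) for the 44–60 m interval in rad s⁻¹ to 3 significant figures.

ΔT = -10.0 K, ΔS = +15.56 psu (deep − shallow).
Δρ/ρ₀ = −αΔT + βΔS = 1.00 × 10⁻³ + 0.0112032 = 0.0122032, so Δρ ≈ 12.52 kg m⁻³.
N² = (g/ρ₀)·Δρ/Δz = g·(Δρ/ρ₀)/Δz = 9.8 × 0.0122032 / 16 = 7.4745 × 10⁻³ s⁻².
N = √(7.4745 × 10⁻³) = 0.086455 rad s⁻¹ ≈ 0.0865 rad s⁻¹.

0.0865 rad s⁻¹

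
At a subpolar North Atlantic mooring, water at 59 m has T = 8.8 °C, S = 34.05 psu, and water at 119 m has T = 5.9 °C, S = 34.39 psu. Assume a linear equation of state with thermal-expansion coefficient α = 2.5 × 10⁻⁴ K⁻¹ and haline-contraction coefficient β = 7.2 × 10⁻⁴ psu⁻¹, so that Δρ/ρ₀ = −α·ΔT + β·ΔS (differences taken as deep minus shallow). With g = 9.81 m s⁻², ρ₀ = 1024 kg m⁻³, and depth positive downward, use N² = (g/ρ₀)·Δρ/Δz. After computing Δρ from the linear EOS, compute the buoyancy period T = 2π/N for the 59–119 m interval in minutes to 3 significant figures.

ΔT = -2.9 K, ΔS = +0.34 psu (deep − shallow).
Δρ/ρ₀ = −αΔT + βΔS = 7.25 × 10⁻⁴ + 2.448 × 10⁻⁴ = 9.698 × 10⁻⁴, so Δρ ≈ 0.9931 kg m⁻³.
N² = (g/ρ₀)·Δρ/Δz = g·(Δρ/ρ₀)/Δz = 9.81 × 9.698 × 10⁻⁴ / 60 = 1.5856 × 10⁻⁴ s⁻².
N = √(1.5856 × 10⁻⁴) = 0.012592 rad s⁻¹ → T = 2π/N = 498.98 s = 8.3163 min ≈ 8.32 min.

8.32 min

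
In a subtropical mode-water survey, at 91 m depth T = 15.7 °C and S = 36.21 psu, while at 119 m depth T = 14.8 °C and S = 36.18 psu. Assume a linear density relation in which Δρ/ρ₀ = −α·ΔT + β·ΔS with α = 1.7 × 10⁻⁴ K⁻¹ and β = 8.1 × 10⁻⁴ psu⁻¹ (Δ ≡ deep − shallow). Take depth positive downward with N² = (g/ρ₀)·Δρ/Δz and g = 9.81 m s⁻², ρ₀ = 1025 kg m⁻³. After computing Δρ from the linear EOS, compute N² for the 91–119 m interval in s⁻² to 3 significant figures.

4.51 × 10⁻⁵ s⁻²

ΔT = -0.9 K, ΔS = -0.03 psu (deep − shallow).
Δρ/ρ₀ = −αΔT + βΔS = 1.53 × 10⁻⁴ − 2.43 × 10⁻⁵ = 1.287 × 10⁻⁴, so Δρ ≈ 0.1319 kg m⁻³.
N² = (g/ρ₀)·Δρ/Δz = g·(Δρ/ρ₀)/Δz = 9.81 × 1.287 × 10⁻⁴ / 28 = 4.5091 × 10⁻⁵ s⁻² ≈ 4.51 × 10⁻⁵ s⁻².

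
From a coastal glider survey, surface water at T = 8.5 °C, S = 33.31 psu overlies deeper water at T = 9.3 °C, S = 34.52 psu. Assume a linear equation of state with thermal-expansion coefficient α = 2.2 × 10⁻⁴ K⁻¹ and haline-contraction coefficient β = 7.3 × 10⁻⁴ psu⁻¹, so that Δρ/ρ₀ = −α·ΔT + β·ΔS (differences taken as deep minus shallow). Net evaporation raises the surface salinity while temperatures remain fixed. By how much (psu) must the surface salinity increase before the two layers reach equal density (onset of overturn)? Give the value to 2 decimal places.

0.97 psu

Neutral buoyancy requires −α(T_deep − T_surf) + β(S_deep − S_surf′) = 0.
S_surf′ = S_deep − (α/β)·ΔT = 34.52 − (2.2 × 10⁻⁴/7.3 × 10⁻⁴)·(+0.8) = 34.2789 psu.
Increase required: 34.2789 − 33.31 = 0.9689 psu.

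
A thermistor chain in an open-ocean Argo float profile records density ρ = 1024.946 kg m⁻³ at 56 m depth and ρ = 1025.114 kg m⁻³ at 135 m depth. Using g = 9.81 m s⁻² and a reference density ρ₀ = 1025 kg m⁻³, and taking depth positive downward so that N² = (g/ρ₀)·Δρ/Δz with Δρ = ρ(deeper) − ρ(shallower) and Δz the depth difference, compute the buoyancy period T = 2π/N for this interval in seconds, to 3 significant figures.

Δρ = 1025.114 − 1024.946 = 0.168 kg m⁻³ over Δz = 135 − 56 = 79 m.
N² = (9.81/1025) × (0.168/79) = 2.0353 × 10⁻⁵ s⁻².
N = √(2.0353 × 10⁻⁵) = 4.5114 × 10⁻³ rad s⁻¹, so T = 2π/N = 1.3927 × 10³ s ≈ 1.39 × 10³ s.

1.39 × 10³ s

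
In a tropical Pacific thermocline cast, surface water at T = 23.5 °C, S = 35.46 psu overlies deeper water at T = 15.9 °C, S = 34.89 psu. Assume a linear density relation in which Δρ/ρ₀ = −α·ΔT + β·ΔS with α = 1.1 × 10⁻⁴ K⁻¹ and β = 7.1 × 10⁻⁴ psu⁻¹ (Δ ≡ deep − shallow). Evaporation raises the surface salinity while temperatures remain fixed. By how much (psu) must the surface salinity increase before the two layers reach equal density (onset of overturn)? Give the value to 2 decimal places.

Neutral buoyancy requires −α(T_deep − T_surf) + β(S_deep − S_surf′) = 0.
S_surf′ = S_deep − (α/β)·ΔT = 34.89 − (1.1 × 10⁻⁴/7.1 × 10⁻⁴)·(-7.6) = 36.0675 psu.
Increase required: 36.0675 − 35.46 = 0.6075 psu.

0.61 psu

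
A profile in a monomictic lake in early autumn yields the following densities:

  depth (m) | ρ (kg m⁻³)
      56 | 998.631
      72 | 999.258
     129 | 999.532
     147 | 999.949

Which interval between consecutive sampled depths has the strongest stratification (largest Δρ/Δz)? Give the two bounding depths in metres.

56–72 m

Compute the density gradient over each adjacent pair:
  56–72 m: Δρ/Δz = 0.627/16 = 0.039 kg m⁻⁴
  72–129 m: Δρ/Δz = 0.274/57 = 4.8 × 10⁻³ kg m⁻⁴
  129–147 m: Δρ/Δz = 0.417/18 = 0.023 kg m⁻⁴
The largest gradient is in the 56–72 m interval — the pycnocline.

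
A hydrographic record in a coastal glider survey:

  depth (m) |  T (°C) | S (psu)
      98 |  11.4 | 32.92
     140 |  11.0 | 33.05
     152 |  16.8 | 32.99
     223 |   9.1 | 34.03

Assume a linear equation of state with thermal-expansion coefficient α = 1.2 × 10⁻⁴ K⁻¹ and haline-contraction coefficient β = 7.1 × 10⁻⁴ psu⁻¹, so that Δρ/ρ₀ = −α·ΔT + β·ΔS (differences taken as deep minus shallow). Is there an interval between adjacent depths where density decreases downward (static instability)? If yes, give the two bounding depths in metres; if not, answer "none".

Evaluate Δρ/ρ₀ = −αΔT + βΔS across each adjacent pair:
  98–140 m: −αΔT+βΔS = −(1.2 × 10⁻⁴)(-0.4)+(7.1 × 10⁻⁴)(+0.13) = 1.4 × 10⁻⁴ → stable
  140–152 m: −αΔT+βΔS = −(1.2 × 10⁻⁴)(+5.8)+(7.1 × 10⁻⁴)(-0.06) = -7.4 × 10⁻⁴ → UNSTABLE
  152–223 m: −αΔT+βΔS = −(1.2 × 10⁻⁴)(-7.7)+(7.1 × 10⁻⁴)(+1.04) = 1.7 × 10⁻³ → stable
The 140–152 m interval has Δρ < 0: lighter water underlies denser water.

140–152 m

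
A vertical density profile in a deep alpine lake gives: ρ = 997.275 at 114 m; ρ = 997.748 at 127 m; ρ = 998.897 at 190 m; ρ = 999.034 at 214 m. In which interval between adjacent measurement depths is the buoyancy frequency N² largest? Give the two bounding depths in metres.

Compute the density gradient over each adjacent pair:
  114–127 m: Δρ/Δz = 0.473/13 = 0.036 kg m⁻⁴
  127–190 m: Δρ/Δz = 1.149/63 = 0.018 kg m⁻⁴
  190–214 m: Δρ/Δz = 0.137/24 = 5.7 × 10⁻³ kg m⁻⁴
The largest gradient is in the 114–127 m interval — the pycnocline.

114–127 m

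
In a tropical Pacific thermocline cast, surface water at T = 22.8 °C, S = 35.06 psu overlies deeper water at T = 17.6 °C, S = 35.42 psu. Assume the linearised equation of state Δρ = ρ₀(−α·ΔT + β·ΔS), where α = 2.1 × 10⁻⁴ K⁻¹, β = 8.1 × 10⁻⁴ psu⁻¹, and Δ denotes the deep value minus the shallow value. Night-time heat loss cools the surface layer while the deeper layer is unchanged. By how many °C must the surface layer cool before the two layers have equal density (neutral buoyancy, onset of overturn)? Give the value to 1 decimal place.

6.6 °C

Neutral buoyancy requires Δρ = 0, i.e. −α(T_deep − T_surf′) + β(S_deep − S_surf) = 0.
T_surf′ = T_deep − (β/α)·ΔS = 17.6 − (8.1 × 10⁻⁴/2.1 × 10⁻⁴)·(+0.36) = 16.211 °C.
Cooling required: 22.8 − (16.211) = 6.589 °C.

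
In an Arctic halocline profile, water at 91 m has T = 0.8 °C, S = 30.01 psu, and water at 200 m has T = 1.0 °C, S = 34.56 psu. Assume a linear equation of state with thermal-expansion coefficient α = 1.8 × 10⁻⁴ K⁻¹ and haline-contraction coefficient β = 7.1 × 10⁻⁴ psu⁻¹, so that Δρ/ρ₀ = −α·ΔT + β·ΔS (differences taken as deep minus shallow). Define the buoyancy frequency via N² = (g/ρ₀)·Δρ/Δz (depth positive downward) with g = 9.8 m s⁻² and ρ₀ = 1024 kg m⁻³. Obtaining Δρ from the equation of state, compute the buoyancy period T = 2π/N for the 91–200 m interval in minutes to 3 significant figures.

6.18 min

ΔT = +0.2 K, ΔS = +4.55 psu (deep − shallow).
Δρ/ρ₀ = −αΔT + βΔS = -3.60 × 10⁻⁵ + 3.2305 × 10⁻³ = 3.1945 × 10⁻³, so Δρ ≈ 3.271 kg m⁻³.
N² = (g/ρ₀)·Δρ/Δz = g·(Δρ/ρ₀)/Δz = 9.8 × 3.1945 × 10⁻³ / 109 = 2.8721 × 10⁻⁴ s⁻².
N = √(2.8721 × 10⁻⁴) = 0.016947 rad s⁻¹ → T = 2π/N = 370.76 s = 6.1793 min ≈ 6.18 min.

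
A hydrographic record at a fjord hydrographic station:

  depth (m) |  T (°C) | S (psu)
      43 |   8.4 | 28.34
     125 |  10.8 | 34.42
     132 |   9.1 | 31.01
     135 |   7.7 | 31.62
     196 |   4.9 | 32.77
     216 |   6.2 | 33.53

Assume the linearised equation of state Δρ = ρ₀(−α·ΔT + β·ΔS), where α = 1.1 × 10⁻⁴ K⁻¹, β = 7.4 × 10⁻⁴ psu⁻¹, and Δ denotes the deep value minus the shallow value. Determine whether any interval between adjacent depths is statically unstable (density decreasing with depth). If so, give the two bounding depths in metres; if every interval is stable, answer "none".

Evaluate Δρ/ρ₀ = −αΔT + βΔS across each adjacent pair:
  43–125 m: −αΔT+βΔS = −(1.1 × 10⁻⁴)(+2.4)+(7.4 × 10⁻⁴)(+6.08) = 4.2 × 10⁻³ → stable
  125–132 m: −αΔT+βΔS = −(1.1 × 10⁻⁴)(-1.7)+(7.4 × 10⁻⁴)(-3.41) = -2.3 × 10⁻³ → UNSTABLE
  132–135 m: −αΔT+βΔS = −(1.1 × 10⁻⁴)(-1.4)+(7.4 × 10⁻⁴)(+0.61) = 6.1 × 10⁻⁴ → stable
  135–196 m: −αΔT+βΔS = −(1.1 × 10⁻⁴)(-2.8)+(7.4 × 10⁻⁴)(+1.15) = 1.2 × 10⁻³ → stable
  196–216 m: −αΔT+βΔS = −(1.1 × 10⁻⁴)(+1.3)+(7.4 × 10⁻⁴)(+0.76) = 4.2 × 10⁻⁴ → stable
The 125–132 m interval has Δρ < 0: lighter water underlies denser water.

125–132 m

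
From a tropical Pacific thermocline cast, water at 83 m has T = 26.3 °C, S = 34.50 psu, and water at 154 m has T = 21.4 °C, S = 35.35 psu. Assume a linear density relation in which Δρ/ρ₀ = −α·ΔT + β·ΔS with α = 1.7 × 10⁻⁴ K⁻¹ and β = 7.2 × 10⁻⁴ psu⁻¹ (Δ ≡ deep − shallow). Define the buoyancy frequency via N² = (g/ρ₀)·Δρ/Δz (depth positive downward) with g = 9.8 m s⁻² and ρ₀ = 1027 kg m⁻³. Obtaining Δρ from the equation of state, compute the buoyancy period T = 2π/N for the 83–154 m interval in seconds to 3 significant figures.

ΔT = -4.9 K, ΔS = +0.85 psu (deep − shallow).
Δρ/ρ₀ = −αΔT + βΔS = 8.33 × 10⁻⁴ + 6.12 × 10⁻⁴ = 1.445 × 10⁻³, so Δρ ≈ 1.484 kg m⁻³.
N² = (g/ρ₀)·Δρ/Δz = g·(Δρ/ρ₀)/Δz = 9.8 × 1.445 × 10⁻³ / 71 = 1.9945 × 10⁻⁴ s⁻².
N = √(1.9945 × 10⁻⁴) = 0.014123 rad s⁻¹ → T = 2π/N = 444.89 s ≈ 445 s.

445 s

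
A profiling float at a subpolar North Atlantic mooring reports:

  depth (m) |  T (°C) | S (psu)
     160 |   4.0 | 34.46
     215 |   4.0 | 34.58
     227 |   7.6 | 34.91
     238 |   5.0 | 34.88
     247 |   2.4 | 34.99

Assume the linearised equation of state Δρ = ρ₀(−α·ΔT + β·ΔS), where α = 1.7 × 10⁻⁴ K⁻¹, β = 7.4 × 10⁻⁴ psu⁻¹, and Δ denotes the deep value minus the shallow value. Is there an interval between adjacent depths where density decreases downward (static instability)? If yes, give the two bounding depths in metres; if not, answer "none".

Evaluate Δρ/ρ₀ = −αΔT + βΔS across each adjacent pair:
  160–215 m: −αΔT+βΔS = −(1.7 × 10⁻⁴)(+0.0)+(7.4 × 10⁻⁴)(+0.12) = 8.9 × 10⁻⁵ → stable
  215–227 m: −αΔT+βΔS = −(1.7 × 10⁻⁴)(+3.6)+(7.4 × 10⁻⁴)(+0.33) = -3.7 × 10⁻⁴ → UNSTABLE
  227–238 m: −αΔT+βΔS = −(1.7 × 10⁻⁴)(-2.6)+(7.4 × 10⁻⁴)(-0.03) = 4.2 × 10⁻⁴ → stable
  238–247 m: −αΔT+βΔS = −(1.7 × 10⁻⁴)(-2.6)+(7.4 × 10⁻⁴)(+0.11) = 5.2 × 10⁻⁴ → stable
The 215–227 m interval has Δρ < 0: lighter water underlies denser water.

215–227 m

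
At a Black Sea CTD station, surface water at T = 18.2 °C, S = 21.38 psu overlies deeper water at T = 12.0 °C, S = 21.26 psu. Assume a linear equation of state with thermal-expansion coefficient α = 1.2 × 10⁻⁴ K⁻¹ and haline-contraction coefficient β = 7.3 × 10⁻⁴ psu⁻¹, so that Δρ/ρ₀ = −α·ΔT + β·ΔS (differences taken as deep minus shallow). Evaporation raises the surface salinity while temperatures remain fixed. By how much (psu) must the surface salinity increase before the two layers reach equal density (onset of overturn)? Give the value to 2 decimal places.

Neutral buoyancy requires −α(T_deep − T_surf) + β(S_deep − S_surf′) = 0.
S_surf′ = S_deep − (α/β)·ΔT = 21.26 − (1.2 × 10⁻⁴/7.3 × 10⁻⁴)·(-6.2) = 22.2792 psu.
Increase required: 22.2792 − 21.38 = 0.8992 psu.

0.90 psu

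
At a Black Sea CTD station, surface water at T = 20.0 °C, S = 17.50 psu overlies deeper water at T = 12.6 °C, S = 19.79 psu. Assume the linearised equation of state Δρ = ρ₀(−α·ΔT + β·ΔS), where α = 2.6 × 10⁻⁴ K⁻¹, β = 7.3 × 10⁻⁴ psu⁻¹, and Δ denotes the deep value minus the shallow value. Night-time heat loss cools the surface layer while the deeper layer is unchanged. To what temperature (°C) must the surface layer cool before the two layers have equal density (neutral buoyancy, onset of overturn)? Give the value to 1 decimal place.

Neutral buoyancy requires Δρ = 0, i.e. −α(T_deep − T_surf′) + β(S_deep − S_surf) = 0.
T_surf′ = T_deep − (β/α)·ΔS = 12.6 − (7.3 × 10⁻⁴/2.6 × 10⁻⁴)·(+2.29) = 6.170 °C.
Cooling required: 20.0 − (6.170) = 13.830 °C.

6.2 °C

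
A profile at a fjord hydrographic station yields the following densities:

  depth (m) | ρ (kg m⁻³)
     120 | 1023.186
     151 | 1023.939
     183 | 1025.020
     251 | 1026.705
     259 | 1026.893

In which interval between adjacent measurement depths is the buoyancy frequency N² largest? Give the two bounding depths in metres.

151–183 m

Compute the density gradient over each adjacent pair:
  120–151 m: Δρ/Δz = 0.753/31 = 0.024 kg m⁻⁴
  151–183 m: Δρ/Δz = 1.081/32 = 0.034 kg m⁻⁴
  183–251 m: Δρ/Δz = 1.685/68 = 0.025 kg m⁻⁴
  251–259 m: Δρ/Δz = 0.188/8 = 0.024 kg m⁻⁴
The largest gradient is in the 151–183 m interval — the pycnocline.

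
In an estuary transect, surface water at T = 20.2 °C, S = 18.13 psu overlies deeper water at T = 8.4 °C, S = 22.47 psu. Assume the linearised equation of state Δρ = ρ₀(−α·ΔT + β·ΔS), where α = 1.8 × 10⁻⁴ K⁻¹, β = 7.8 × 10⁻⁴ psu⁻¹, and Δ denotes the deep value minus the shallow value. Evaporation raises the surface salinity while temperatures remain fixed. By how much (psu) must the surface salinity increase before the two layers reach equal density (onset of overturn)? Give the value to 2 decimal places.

7.06 psu

Neutral buoyancy requires −α(T_deep − T_surf) + β(S_deep − S_surf′) = 0.
S_surf′ = S_deep − (α/β)·ΔT = 22.47 − (1.8 × 10⁻⁴/7.8 × 10⁻⁴)·(-11.8) = 25.1931 psu.
Increase required: 25.1931 − 18.13 = 7.0631 psu.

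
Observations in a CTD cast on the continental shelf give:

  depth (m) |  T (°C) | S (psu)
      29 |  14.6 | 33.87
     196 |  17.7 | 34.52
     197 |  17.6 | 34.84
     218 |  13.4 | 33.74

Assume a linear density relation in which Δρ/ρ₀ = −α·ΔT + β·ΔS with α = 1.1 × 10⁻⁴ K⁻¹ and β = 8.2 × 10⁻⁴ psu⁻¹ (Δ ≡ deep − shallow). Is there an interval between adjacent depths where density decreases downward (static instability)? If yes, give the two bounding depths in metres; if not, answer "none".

Evaluate Δρ/ρ₀ = −αΔT + βΔS across each adjacent pair:
  29–196 m: −αΔT+βΔS = −(1.1 × 10⁻⁴)(+3.1)+(8.2 × 10⁻⁴)(+0.65) = 1.9 × 10⁻⁴ → stable
  196–197 m: −αΔT+βΔS = −(1.1 × 10⁻⁴)(-0.1)+(8.2 × 10⁻⁴)(+0.32) = 2.7 × 10⁻⁴ → stable
  197–218 m: −αΔT+βΔS = −(1.1 × 10⁻⁴)(-4.2)+(8.2 × 10⁻⁴)(-1.10) = -4.4 × 10⁻⁴ → UNSTABLE
The 197–218 m interval has Δρ < 0: lighter water underlies denser water.

197–218 m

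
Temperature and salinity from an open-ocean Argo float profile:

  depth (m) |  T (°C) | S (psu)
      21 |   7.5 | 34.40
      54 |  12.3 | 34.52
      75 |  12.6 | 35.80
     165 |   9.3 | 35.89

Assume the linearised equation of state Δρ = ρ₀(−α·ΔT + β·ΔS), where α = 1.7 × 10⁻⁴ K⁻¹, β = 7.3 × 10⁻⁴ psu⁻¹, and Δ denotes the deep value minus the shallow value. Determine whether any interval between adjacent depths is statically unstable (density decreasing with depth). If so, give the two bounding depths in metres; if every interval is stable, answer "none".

Evaluate Δρ/ρ₀ = −αΔT + βΔS across each adjacent pair:
  21–54 m: −αΔT+βΔS = −(1.7 × 10⁻⁴)(+4.8)+(7.3 × 10⁻⁴)(+0.12) = -7.3 × 10⁻⁴ → UNSTABLE
  54–75 m: −αΔT+βΔS = −(1.7 × 10⁻⁴)(+0.3)+(7.3 × 10⁻⁴)(+1.28) = 8.8 × 10⁻⁴ → stable
  75–165 m: −αΔT+βΔS = −(1.7 × 10⁻⁴)(-3.3)+(7.3 × 10⁻⁴)(+0.09) = 6.3 × 10⁻⁴ → stable
The 21–54 m interval has Δρ < 0: lighter water underlies denser water.

21–54 m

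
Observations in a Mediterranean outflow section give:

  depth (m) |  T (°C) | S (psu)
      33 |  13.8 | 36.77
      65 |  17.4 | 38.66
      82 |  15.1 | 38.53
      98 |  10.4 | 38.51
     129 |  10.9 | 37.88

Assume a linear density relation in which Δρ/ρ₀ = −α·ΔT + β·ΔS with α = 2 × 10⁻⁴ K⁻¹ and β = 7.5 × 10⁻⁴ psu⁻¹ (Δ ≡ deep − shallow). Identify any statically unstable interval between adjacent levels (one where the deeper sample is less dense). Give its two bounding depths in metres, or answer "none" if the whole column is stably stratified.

98–129 m

Evaluate Δρ/ρ₀ = −αΔT + βΔS across each adjacent pair:
  33–65 m: −αΔT+βΔS = −(2 × 10⁻⁴)(+3.6)+(7.5 × 10⁻⁴)(+1.89) = 7.0 × 10⁻⁴ → stable
  65–82 m: −αΔT+βΔS = −(2 × 10⁻⁴)(-2.3)+(7.5 × 10⁻⁴)(-0.13) = 3.6 × 10⁻⁴ → stable
  82–98 m: −αΔT+βΔS = −(2 × 10⁻⁴)(-4.7)+(7.5 × 10⁻⁴)(-0.02) = 9.3 × 10⁻⁴ → stable
  98–129 m: −αΔT+βΔS = −(2 × 10⁻⁴)(+0.5)+(7.5 × 10⁻⁴)(-0.63) = -5.7 × 10⁻⁴ → UNSTABLE
The 98–129 m interval has Δρ < 0: lighter water underlies denser water.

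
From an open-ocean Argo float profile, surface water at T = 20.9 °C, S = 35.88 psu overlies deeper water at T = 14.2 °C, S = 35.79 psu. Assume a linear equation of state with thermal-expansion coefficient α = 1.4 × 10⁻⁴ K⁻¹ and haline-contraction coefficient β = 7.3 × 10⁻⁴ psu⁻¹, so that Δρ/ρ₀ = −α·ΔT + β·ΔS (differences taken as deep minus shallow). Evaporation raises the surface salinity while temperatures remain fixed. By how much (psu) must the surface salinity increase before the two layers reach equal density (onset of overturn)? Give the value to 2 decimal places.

1.19 psu

Neutral buoyancy requires −α(T_deep − T_surf) + β(S_deep − S_surf′) = 0.
S_surf′ = S_deep − (α/β)·ΔT = 35.79 − (1.4 × 10⁻⁴/7.3 × 10⁻⁴)·(-6.7) = 37.0749 psu.
Increase required: 37.0749 − 35.88 = 1.1949 psu.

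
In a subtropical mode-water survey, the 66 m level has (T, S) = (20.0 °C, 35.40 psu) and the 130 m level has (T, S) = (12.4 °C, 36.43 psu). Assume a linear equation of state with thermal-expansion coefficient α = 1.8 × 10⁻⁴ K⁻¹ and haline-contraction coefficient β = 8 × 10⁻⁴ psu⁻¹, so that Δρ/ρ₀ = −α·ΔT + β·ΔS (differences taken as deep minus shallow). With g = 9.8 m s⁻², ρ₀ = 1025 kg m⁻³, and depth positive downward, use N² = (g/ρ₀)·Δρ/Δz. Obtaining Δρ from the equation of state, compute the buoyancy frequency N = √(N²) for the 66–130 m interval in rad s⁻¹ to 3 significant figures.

0.0183 rad s⁻¹

ΔT = -7.6 K, ΔS = +1.03 psu (deep − shallow).
Δρ/ρ₀ = −αΔT + βΔS = 1.368 × 10⁻³ + 8.24 × 10⁻⁴ = 2.192 × 10⁻³, so Δρ ≈ 2.247 kg m⁻³.
N² = (g/ρ₀)·Δρ/Δz = g·(Δρ/ρ₀)/Δz = 9.8 × 2.192 × 10⁻³ / 64 = 3.3565 × 10⁻⁴ s⁻².
N = √(3.3565 × 10⁻⁴) = 0.018321 rad s⁻¹ ≈ 0.0183 rad s⁻¹.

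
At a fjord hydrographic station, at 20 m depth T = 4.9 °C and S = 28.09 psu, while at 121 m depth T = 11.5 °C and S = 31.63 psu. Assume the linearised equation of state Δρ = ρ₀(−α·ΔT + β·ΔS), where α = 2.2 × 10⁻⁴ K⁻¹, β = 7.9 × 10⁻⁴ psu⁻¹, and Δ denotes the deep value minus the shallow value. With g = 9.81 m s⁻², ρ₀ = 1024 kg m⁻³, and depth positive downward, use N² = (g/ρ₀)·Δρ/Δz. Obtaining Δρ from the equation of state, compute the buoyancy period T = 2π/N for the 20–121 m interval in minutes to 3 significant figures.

9.16 min

ΔT = +6.6 K, ΔS = +3.54 psu (deep − shallow).
Δρ/ρ₀ = −αΔT + βΔS = -1.452 × 10⁻³ + 2.7966 × 10⁻³ = 1.3446 × 10⁻³, so Δρ ≈ 1.377 kg m⁻³.
N² = (g/ρ₀)·Δρ/Δz = g·(Δρ/ρ₀)/Δz = 9.81 × 1.3446 × 10⁻³ / 101 = 1.3060 × 10⁻⁴ s⁻².
N = √(1.3060 × 10⁻⁴) = 0.011428 rad s⁻¹ → T = 2π/N = 549.81 s = 9.1635 min ≈ 9.16 min.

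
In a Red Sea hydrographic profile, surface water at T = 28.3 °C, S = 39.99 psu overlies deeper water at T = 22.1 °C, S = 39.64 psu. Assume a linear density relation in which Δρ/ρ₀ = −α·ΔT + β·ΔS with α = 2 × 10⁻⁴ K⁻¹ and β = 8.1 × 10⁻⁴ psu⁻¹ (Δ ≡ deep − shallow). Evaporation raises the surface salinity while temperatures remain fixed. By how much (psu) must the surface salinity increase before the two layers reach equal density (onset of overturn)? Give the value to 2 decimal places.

Neutral buoyancy requires −α(T_deep − T_surf) + β(S_deep − S_surf′) = 0.
S_surf′ = S_deep − (α/β)·ΔT = 39.64 − (2 × 10⁻⁴/8.1 × 10⁻⁴)·(-6.2) = 41.1709 psu.
Increase required: 41.1709 − 39.99 = 1.1809 psu.

1.18 psu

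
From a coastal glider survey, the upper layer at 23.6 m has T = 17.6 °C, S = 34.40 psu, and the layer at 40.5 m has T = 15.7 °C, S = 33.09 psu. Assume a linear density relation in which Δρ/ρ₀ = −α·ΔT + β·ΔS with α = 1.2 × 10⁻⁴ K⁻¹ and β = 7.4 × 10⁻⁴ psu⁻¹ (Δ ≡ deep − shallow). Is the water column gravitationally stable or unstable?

unstable

ΔT = 15.7 − 17.6 = -1.9 K and ΔS = 33.09 − 34.40 = -1.31 psu (deep − shallow).
−αΔT = 2.28 × 10⁻⁴; βΔS = -9.694 × 10⁻⁴; sum Δρ/ρ₀ = -7.414 × 10⁻⁴.
Δρ/ρ₀ < 0, so Δρ < 0: deeper water is lighter → statically unstable; the column would overturn.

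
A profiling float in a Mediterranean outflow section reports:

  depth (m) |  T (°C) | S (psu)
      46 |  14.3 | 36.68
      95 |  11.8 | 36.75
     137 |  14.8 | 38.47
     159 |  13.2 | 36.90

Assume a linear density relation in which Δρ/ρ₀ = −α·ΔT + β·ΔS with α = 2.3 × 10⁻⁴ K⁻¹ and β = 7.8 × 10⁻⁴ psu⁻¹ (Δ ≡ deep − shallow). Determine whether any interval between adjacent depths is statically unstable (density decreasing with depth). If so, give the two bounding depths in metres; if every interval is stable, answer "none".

137–159 m

Evaluate Δρ/ρ₀ = −αΔT + βΔS across each adjacent pair:
  46–95 m: −αΔT+βΔS = −(2.3 × 10⁻⁴)(-2.5)+(7.8 × 10⁻⁴)(+0.07) = 6.3 × 10⁻⁴ → stable
  95–137 m: −αΔT+βΔS = −(2.3 × 10⁻⁴)(+3.0)+(7.8 × 10⁻⁴)(+1.72) = 6.5 × 10⁻⁴ → stable
  137–159 m: −αΔT+βΔS = −(2.3 × 10⁻⁴)(-1.6)+(7.8 × 10⁻⁴)(-1.57) = -8.6 × 10⁻⁴ → UNSTABLE
The 137–159 m interval has Δρ < 0: lighter water underlies denser water.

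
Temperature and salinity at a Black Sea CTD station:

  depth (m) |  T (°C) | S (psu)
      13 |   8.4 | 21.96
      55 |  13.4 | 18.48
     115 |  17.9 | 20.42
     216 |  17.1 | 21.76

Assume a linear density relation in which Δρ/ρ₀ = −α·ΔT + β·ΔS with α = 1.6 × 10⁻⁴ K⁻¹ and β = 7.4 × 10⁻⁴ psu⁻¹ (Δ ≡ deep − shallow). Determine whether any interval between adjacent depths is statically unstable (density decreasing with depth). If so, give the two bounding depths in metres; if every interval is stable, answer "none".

Evaluate Δρ/ρ₀ = −αΔT + βΔS across each adjacent pair:
  13–55 m: −αΔT+βΔS = −(1.6 × 10⁻⁴)(+5.0)+(7.4 × 10⁻⁴)(-3.48) = -3.4 × 10⁻³ → UNSTABLE
  55–115 m: −αΔT+βΔS = −(1.6 × 10⁻⁴)(+4.5)+(7.4 × 10⁻⁴)(+1.94) = 7.2 × 10⁻⁴ → stable
  115–216 m: −αΔT+βΔS = −(1.6 × 10⁻⁴)(-0.8)+(7.4 × 10⁻⁴)(+1.34) = 1.1 × 10⁻³ → stable
The 13–55 m interval has Δρ < 0: lighter water underlies denser water.

13–55 m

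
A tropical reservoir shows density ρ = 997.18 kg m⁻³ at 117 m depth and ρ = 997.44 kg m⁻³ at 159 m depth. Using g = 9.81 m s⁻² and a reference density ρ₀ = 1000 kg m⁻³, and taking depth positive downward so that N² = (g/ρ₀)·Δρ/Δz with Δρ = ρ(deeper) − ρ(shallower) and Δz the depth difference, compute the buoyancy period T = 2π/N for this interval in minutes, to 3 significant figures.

13.4 min

Δρ = 997.44 − 997.18 = 0.26 kg m⁻³ over Δz = 159 − 117 = 42 m.
N² = (9.81/1000) × (0.26/42) = 6.0729 × 10⁻⁵ s⁻².
N = √(6.0729 × 10⁻⁵) = 7.7929 × 10⁻³ rad s⁻¹, so T = 2π/N = 806.27 s = 13.438 min ≈ 13.4 min.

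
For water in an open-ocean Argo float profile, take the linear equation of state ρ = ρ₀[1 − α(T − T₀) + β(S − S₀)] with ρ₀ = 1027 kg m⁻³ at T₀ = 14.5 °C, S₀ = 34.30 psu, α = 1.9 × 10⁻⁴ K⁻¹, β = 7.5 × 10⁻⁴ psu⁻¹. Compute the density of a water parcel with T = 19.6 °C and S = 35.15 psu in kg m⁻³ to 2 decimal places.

1026.66 kg m⁻³

T − T₀ = +5.1 K, S − S₀ = +0.85 psu.
Bracket = 1 − α·(+5.1) + β·(+0.85) = 1 + (-3.315 × 10⁻⁴) = 0.9996685.
ρ = 1027 × 0.9996685 = 1026.66 kg m⁻³.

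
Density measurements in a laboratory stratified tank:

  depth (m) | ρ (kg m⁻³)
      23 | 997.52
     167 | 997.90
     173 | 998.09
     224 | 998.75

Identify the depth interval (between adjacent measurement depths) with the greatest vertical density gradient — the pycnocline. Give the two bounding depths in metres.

Compute the density gradient over each adjacent pair:
  23–167 m: Δρ/Δz = 0.38/144 = 2.6 × 10⁻³ kg m⁻⁴
  167–173 m: Δρ/Δz = 0.19/6 = 0.032 kg m⁻⁴
  173–224 m: Δρ/Δz = 0.66/51 = 0.013 kg m⁻⁴
The largest gradient is in the 167–173 m interval — the pycnocline.

167–173 m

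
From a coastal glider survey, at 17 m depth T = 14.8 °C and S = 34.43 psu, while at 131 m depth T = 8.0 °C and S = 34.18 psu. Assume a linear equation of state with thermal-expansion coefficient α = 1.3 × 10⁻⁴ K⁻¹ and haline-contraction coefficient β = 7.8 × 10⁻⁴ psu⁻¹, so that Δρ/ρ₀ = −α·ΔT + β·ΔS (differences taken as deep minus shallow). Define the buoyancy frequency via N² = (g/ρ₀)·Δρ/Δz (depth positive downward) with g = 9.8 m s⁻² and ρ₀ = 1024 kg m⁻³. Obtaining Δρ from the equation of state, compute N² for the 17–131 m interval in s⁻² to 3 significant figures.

ΔT = -6.8 K, ΔS = -0.25 psu (deep − shallow).
Δρ/ρ₀ = −αΔT + βΔS = 8.84 × 10⁻⁴ − 1.95 × 10⁻⁴ = 6.89 × 10⁻⁴, so Δρ ≈ 0.7055 kg m⁻³.
N² = (g/ρ₀)·Δρ/Δz = g·(Δρ/ρ₀)/Δz = 9.8 × 6.89 × 10⁻⁴ / 114 = 5.9230 × 10⁻⁵ s⁻² ≈ 5.92 × 10⁻⁵ s⁻².

5.92 × 10⁻⁵ s⁻²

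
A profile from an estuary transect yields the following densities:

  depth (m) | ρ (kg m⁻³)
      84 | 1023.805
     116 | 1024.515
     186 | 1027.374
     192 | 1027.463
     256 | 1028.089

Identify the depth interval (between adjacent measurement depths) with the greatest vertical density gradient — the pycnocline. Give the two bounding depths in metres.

Compute the density gradient over each adjacent pair:
  84–116 m: Δρ/Δz = 0.710/32 = 0.022 kg m⁻⁴
  116–186 m: Δρ/Δz = 2.859/70 = 0.041 kg m⁻⁴
  186–192 m: Δρ/Δz = 0.089/6 = 0.015 kg m⁻⁴
  192–256 m: Δρ/Δz = 0.626/64 = 9.8 × 10⁻³ kg m⁻⁴
The largest gradient is in the 116–186 m interval — the pycnocline.

116–186 m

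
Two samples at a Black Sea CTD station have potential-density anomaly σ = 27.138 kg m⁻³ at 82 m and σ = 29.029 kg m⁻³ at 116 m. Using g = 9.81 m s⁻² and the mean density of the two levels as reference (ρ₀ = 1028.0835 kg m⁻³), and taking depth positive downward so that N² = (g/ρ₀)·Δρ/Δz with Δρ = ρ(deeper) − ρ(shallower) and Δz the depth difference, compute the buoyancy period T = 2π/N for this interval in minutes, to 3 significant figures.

Δρ = 1029.029 − 1027.138 = 1.891 kg m⁻³ over Δz = 116 − 82 = 34 m.
N² = (9.81/1028.0835) × (1.891/34) = 5.3071 × 10⁻⁴ s⁻².
N = √(5.3071 × 10⁻⁴) = 0.023037 rad s⁻¹, so T = 2π/N = 272.74 s = 4.5457 min ≈ 4.55 min.
N² > 0, so the interval is statically stable.

4.55 min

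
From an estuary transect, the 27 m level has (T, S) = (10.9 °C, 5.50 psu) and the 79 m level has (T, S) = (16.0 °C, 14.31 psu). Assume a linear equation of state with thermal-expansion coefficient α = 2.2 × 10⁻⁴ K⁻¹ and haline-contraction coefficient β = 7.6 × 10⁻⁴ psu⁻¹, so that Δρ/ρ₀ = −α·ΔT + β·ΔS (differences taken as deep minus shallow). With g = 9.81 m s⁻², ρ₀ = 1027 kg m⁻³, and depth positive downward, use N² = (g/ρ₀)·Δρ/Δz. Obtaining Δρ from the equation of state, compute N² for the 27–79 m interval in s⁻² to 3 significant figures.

1.05 × 10⁻³ s⁻²

ΔT = +5.1 K, ΔS = +8.81 psu (deep − shallow).
Δρ/ρ₀ = −αΔT + βΔS = -1.122 × 10⁻³ + 6.6956 × 10⁻³ = 5.5736 × 10⁻³, so Δρ ≈ 5.724 kg m⁻³.
N² = (g/ρ₀)·Δρ/Δz = g·(Δρ/ρ₀)/Δz = 9.81 × 5.5736 × 10⁻³ / 52 = 1.0515 × 10⁻³ s⁻² ≈ 1.05 × 10⁻³ s⁻².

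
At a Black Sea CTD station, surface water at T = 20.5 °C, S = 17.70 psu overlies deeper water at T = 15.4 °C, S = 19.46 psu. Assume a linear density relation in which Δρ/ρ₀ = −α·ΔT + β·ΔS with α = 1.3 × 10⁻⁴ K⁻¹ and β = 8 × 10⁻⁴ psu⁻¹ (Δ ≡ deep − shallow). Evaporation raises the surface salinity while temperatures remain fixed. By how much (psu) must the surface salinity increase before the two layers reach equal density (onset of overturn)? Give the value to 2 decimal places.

2.59 psu

Neutral buoyancy requires −α(T_deep − T_surf) + β(S_deep − S_surf′) = 0.
S_surf′ = S_deep − (α/β)·ΔT = 19.46 − (1.3 × 10⁻⁴/8 × 10⁻⁴)·(-5.1) = 20.2888 psu.
Increase required: 20.2888 − 17.70 = 2.5888 psu.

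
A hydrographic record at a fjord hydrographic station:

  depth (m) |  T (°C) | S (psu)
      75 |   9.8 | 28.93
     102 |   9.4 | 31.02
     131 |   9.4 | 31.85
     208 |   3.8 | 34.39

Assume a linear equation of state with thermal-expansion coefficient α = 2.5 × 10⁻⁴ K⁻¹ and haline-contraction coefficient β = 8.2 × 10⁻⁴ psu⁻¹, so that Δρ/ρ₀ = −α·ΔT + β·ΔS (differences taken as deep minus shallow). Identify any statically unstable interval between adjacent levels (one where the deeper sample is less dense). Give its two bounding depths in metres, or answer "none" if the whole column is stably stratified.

none

Evaluate Δρ/ρ₀ = −αΔT + βΔS across each adjacent pair:
  75–102 m: −αΔT+βΔS = −(2.5 × 10⁻⁴)(-0.4)+(8.2 × 10⁻⁴)(+2.09) = 1.8 × 10⁻³ → stable
  102–131 m: −αΔT+βΔS = −(2.5 × 10⁻⁴)(+0.0)+(8.2 × 10⁻⁴)(+0.83) = 6.8 × 10⁻⁴ → stable
  131–208 m: −αΔT+βΔS = −(2.5 × 10⁻⁴)(-5.6)+(8.2 × 10⁻⁴)(+2.54) = 3.5 × 10⁻³ → stable
Every interval has Δρ > 0: the column is stably stratified throughout.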